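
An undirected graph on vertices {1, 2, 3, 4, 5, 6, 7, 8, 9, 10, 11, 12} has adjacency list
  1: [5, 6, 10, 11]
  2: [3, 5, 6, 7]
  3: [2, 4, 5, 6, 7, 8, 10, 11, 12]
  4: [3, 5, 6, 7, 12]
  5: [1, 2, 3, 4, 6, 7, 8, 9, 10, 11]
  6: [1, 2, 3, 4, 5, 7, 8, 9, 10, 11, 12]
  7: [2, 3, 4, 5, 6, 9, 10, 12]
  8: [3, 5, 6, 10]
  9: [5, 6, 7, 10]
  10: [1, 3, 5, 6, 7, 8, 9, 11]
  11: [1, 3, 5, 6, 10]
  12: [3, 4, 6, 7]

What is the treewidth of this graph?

A width-4 tree decomposition is:
Bags: B1 = {3, 4, 5, 6, 7}  B2 = {3, 5, 6, 7, 10}  B3 = {2, 3, 5, 6, 7}  B4 = {5, 6, 7, 9, 10}  B5 = {3, 5, 6, 10, 11}  B6 = {1, 5, 6, 10, 11}  B7 = {3, 4, 6, 7, 12}  B8 = {3, 5, 6, 8, 10}
Tree: B1–B2, B1–B3, B2–B4, B2–B5, B5–B6, B1–B7, B2–B8
Each bag holds 5 vertices, so the decomposition has width 4, which upper-bounds the treewidth. Conversely, {3, 4, 6, 7, 12} is a clique of size 5, and the vertices of any clique must share a bag in every tree decomposition; so some bag has ≥ 5 vertices and tw(G) ≥ 4. The upper and lower bounds meet at 4, so that is the treewidth.

4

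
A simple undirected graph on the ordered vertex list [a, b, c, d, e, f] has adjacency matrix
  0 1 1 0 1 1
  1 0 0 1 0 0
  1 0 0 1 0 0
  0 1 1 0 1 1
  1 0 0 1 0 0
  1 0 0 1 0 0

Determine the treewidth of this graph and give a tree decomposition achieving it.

Every bag has size at most 3, so the width is 3 − 1 = 2 and tw(G) ≤ 2. Since a–f–d–e–a is a cycle in G, G is not acyclic. Forests are exactly the graphs of treewidth ≤ 1, so tw(G) ≥ 2. The upper and lower bounds meet at 2, so that is the treewidth.

Treewidth 2.
Bags: B1 = {a, d, f}  B2 = {a, d, e}  B3 = {a, b, d}  B4 = {a, c, d}
Tree: B1–B2, B2–B3, B3–B4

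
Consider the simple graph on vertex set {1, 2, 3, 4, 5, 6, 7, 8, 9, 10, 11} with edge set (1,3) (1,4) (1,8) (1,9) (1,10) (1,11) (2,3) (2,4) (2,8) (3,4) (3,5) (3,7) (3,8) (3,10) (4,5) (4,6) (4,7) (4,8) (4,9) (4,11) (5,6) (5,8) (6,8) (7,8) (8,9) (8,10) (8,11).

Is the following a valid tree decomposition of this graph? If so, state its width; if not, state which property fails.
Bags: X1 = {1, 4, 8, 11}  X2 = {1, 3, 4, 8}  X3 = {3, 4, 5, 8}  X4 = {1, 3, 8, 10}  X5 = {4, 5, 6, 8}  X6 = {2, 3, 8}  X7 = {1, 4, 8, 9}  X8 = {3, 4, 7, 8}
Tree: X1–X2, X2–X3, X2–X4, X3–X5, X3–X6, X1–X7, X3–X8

No — edge (4,2) lies in no bag.

A tree decomposition must satisfy three properties: every vertex lies in some bag; for every edge, both endpoints lie together in some bag; and for every vertex, the bags containing it form a connected subtree. Here edge (4,2) lies in no bag, so the decomposition is invalid.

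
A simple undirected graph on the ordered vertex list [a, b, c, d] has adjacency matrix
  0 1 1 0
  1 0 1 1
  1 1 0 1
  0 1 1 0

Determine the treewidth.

A width-2 tree decomposition is:
Bags: B1 = {b, c, d}  B2 = {a, b, c}
Tree: B1–B2
The largest bag has 3 vertices, giving width 2; this decomposition certifies tw(G) ≤ 2. On the other hand G contains the 3-clique {b, c, d}. A clique must lie in a single bag of any decomposition, so no decomposition can have width below 2. Combining the bounds, tw(G) = 2.

2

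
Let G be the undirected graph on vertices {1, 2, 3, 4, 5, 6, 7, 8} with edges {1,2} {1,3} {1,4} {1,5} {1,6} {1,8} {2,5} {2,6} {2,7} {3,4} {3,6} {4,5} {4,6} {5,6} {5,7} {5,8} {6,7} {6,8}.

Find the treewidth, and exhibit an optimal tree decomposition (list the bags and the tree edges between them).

Treewidth 3.
One such decomposition:
Bags: B1 = {2, 5, 6, 7}  B2 = {1, 2, 5, 6}  B3 = {1, 4, 5, 6}  B4 = {1, 5, 6, 8}  B5 = {1, 3, 4, 6}
Tree: B1–B2, B2–B3, B2–B4, B3–B5

Every bag has size at most 4, so the width is 4 − 1 = 3 and tw(G) ≤ 3. Conversely, {1, 3, 4, 6} is a clique of size 4, and the vertices of any clique must share a bag in every tree decomposition; so some bag has ≥ 4 vertices and tw(G) ≥ 3. Therefore the treewidth is 3.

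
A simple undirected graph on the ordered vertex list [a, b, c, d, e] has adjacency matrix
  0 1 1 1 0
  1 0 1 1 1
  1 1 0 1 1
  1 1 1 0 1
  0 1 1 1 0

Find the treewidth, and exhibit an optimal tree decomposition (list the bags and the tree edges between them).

Treewidth 3.
Bags: B1 = {a, b, c, d}  B2 = {b, c, d, e}
Tree: B1–B2

Each bag holds 4 vertices, so the decomposition has width 3, which upper-bounds the treewidth. For the lower bound, the 4 vertices {b, c, d, e} are pairwise adjacent, and any tree decomposition puts a clique entirely inside one bag — forcing width ≥ 3. The upper and lower bounds meet at 3, so that is the treewidth.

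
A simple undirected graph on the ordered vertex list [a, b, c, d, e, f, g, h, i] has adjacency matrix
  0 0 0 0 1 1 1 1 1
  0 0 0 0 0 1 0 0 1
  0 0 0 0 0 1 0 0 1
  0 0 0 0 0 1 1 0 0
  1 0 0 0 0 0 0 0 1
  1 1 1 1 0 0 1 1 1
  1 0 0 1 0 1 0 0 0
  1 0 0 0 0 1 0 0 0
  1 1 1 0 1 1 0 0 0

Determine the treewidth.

2

A width-2 tree decomposition is:
Bags: B1 = {a, f, g}  B2 = {a, f, i}  B3 = {b, f, i}  B4 = {a, f, h}  B5 = {d, f, g}  B6 = {c, f, i}  B7 = {a, e, i}
Tree: B1–B2, B2–B3, B2–B4, B1–B5, B2–B6, B2–B7
Every bag has size at most 3, so the width is 3 − 1 = 2 and tw(G) ≤ 2. Conversely, {a, e, i} is a clique of size 3, and the vertices of any clique must share a bag in every tree decomposition; so some bag has ≥ 3 vertices and tw(G) ≥ 2. Therefore the treewidth is 2.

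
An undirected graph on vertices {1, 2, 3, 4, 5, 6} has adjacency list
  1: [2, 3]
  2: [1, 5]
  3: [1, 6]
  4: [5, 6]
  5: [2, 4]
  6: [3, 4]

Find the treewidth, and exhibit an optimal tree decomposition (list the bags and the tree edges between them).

Every bag has size at most 3, so the width is 3 − 1 = 2 and tw(G) ≤ 2. Since 3–1–2–5–4–6–3 is a cycle in G, G is not acyclic. Forests are exactly the graphs of treewidth ≤ 1, so tw(G) ≥ 2. The upper and lower bounds meet at 2, so that is the treewidth.

Treewidth 2.
One optimal decomposition is:
Bags: B1 = {1, 2, 3}  B2 = {2, 3, 5}  B3 = {3, 4, 5}  B4 = {3, 4, 6}
Tree: B1–B2, B2–B3, B3–B4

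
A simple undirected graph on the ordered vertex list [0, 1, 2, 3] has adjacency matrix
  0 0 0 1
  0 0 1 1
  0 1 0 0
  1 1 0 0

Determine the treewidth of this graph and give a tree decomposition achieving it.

The largest bag has 2 vertices, giving width 1; this decomposition certifies tw(G) ≤ 1. Any graph with an edge has treewidth ≥ 1, and G has the edge 1–3. Hence tw(G) = 1 exactly.

Treewidth 1.
One such decomposition:
Bags: B1 = {1, 3}  B2 = {1, 2}  B3 = {0, 3}
Tree: B1–B2, B1–B3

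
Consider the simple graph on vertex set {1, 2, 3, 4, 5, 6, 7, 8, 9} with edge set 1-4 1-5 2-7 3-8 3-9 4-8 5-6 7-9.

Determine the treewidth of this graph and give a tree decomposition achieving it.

Every bag has size at most 2, so the width is 2 − 1 = 1 and tw(G) ≤ 1. G has an edge, so its treewidth is at least 1. Hence tw(G) = 1 exactly.

Treewidth 1.
Bags: B1 = {5, 6}  B2 = {1, 5}  B3 = {1, 4}  B4 = {4, 8}  B5 = {3, 8}  B6 = {3, 9}  B7 = {7, 9}  B8 = {2, 7}
Tree: B1–B2, B2–B3, B3–B4, B4–B5, B5–B6, B6–B7, B7–B8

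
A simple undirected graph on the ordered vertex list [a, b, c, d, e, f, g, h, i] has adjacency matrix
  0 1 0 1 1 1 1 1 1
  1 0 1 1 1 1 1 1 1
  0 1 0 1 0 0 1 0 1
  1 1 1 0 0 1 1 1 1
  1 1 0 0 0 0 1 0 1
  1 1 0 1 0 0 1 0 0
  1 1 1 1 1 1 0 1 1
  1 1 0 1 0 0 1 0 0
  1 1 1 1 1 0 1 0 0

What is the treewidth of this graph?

4

A width-4 tree decomposition is:
Bags: B1 = {a, b, d, g, i}  B2 = {b, c, d, g, i}  B3 = {a, b, d, f, g}  B4 = {a, b, d, g, h}  B5 = {a, b, e, g, i}
Tree: B1–B2, B1–B3, B1–B4, B1–B5
Every bag has size at most 5, so the width is 5 − 1 = 4 and tw(G) ≤ 4. On the other hand G contains the 5-clique {b, c, d, g, i}. A clique must lie in a single bag of any decomposition, so no decomposition can have width below 4. Therefore the treewidth is 4.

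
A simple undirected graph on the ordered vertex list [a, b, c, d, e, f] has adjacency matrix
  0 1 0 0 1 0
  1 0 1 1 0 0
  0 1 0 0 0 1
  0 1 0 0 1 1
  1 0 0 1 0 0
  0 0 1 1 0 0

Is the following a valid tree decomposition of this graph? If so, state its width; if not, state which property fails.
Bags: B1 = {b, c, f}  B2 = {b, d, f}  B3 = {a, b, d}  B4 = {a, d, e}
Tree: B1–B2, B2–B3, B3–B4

Vertex coverage: the bags together contain {a, b, c, d, e, f}, the full vertex set. Edge coverage: each edge of G has both endpoints in at least one bag. Running intersection: for every vertex, the bags containing it form a connected subtree. All three properties hold, so this is a valid tree decomposition of width max|bag| − 1 = 2, and hence tw(G) ≤ 2.

Yes; width 2.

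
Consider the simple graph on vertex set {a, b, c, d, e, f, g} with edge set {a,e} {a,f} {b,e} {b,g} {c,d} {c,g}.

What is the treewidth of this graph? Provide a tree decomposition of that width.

Treewidth 1.
One such decomposition:
Bags: B1 = {c, d}  B2 = {c, g}  B3 = {b, g}  B4 = {b, e}  B5 = {a, e}  B6 = {a, f}
Tree: B1–B2, B2–B3, B3–B4, B4–B5, B5–B6

Each bag holds 2 vertices, so the decomposition has width 1, which upper-bounds the treewidth. G has an edge, so its treewidth is at least 1. Combining the bounds, tw(G) = 1.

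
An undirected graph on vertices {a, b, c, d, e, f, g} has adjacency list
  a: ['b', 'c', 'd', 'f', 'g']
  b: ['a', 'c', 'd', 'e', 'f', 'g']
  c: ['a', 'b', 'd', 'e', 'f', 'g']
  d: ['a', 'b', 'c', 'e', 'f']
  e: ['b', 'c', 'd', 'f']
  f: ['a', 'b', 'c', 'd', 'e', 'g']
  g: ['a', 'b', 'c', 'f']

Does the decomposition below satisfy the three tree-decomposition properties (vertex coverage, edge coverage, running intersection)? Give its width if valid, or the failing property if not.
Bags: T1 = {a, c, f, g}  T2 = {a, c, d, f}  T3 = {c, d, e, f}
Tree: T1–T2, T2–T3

No — vertex b appears in no bag.

A tree decomposition must satisfy three properties: every vertex lies in some bag; for every edge, both endpoints lie together in some bag; and for every vertex, the bags containing it form a connected subtree. Here vertex b appears in no bag, so the decomposition is invalid.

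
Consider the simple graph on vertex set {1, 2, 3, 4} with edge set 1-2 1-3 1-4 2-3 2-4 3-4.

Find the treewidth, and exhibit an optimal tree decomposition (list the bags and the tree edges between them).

Treewidth 3.
One such decomposition:
Bags: B1 = {1, 2, 3, 4}
Tree: (single bag)

A single bag containing all 4 vertices is trivially a valid decomposition of width 3. Conversely, {1, 2, 3, 4} is a clique of size 4, and the vertices of any clique must share a bag in every tree decomposition; so some bag has ≥ 4 vertices and tw(G) ≥ 3. The upper and lower bounds meet at 3, so that is the treewidth.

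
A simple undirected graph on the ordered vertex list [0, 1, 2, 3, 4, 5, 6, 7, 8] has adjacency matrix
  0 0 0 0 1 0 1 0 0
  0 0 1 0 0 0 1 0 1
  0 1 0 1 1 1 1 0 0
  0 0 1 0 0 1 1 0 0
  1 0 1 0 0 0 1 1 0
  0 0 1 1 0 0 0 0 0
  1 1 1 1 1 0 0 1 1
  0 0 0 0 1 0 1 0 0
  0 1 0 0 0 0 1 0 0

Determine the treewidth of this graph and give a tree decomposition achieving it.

Treewidth 2.
One optimal decomposition is:
Bags: B1 = {1, 2, 6}  B2 = {2, 4, 6}  B3 = {1, 6, 8}  B4 = {2, 3, 6}  B5 = {4, 6, 7}  B6 = {0, 4, 6}  B7 = {2, 3, 5}
Tree: B1–B2, B1–B3, B2–B4, B2–B5, B2–B6, B4–B7

The largest bag has 3 vertices, giving width 2; this decomposition certifies tw(G) ≤ 2. On the other hand G contains the 3-clique {2, 3, 5}. A clique must lie in a single bag of any decomposition, so no decomposition can have width below 2. Combining the bounds, tw(G) = 2.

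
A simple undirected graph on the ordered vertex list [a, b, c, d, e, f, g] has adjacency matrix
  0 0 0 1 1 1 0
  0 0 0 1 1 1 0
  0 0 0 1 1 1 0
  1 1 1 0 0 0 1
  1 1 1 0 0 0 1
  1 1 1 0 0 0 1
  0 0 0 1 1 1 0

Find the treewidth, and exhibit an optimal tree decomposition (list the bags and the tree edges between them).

Treewidth 3.
One such decomposition:
Bags: B1 = {c, d, e, f}  B2 = {a, d, e, f}  B3 = {b, d, e, f}  B4 = {d, e, f, g}
Tree: B1–B2, B2–B3, B3–B4

The largest bag has 4 vertices, giving width 3; this decomposition certifies tw(G) ≤ 3. For the lower bound: the 4 vertex sets {c,e}, {a,d}, {f}, {b} are disjoint, each induces a connected subgraph, and every pair is joined by at least one edge of G. Contracting each set to a single vertex therefore yields K_{4} as a minor, and since treewidth is minor-monotone, tw(G) ≥ tw(K_{4}) = 3. Therefore the treewidth is 3.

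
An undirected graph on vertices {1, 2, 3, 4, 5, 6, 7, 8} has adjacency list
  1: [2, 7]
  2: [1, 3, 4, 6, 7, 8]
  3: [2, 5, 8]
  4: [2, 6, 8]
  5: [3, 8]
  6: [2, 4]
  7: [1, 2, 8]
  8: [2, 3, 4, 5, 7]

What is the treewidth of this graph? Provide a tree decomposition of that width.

Treewidth 2.
Bags: B1 = {3, 5, 8}  B2 = {2, 3, 8}  B3 = {2, 7, 8}  B4 = {1, 2, 7}  B5 = {2, 4, 8}  B6 = {2, 4, 6}
Tree: B1–B2, B2–B3, B3–B4, B3–B5, B5–B6

Each bag holds 3 vertices, so the decomposition has width 2, which upper-bounds the treewidth. Conversely, {2, 3, 8} is a clique of size 3, and the vertices of any clique must share a bag in every tree decomposition; so some bag has ≥ 3 vertices and tw(G) ≥ 2. Therefore the treewidth is 2.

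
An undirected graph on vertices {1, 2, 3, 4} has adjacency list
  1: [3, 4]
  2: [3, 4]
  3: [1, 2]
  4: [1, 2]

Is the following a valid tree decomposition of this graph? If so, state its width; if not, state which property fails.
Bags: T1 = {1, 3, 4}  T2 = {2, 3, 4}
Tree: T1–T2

Every vertex of G appears in some bag (union = {1, 2, 3, 4}); every edge is covered by a bag; and for each vertex v the set of bags containing v is connected in the bag tree. The decomposition is therefore valid. The largest bag has 3 vertices, so the width is 2.

Yes; width 2.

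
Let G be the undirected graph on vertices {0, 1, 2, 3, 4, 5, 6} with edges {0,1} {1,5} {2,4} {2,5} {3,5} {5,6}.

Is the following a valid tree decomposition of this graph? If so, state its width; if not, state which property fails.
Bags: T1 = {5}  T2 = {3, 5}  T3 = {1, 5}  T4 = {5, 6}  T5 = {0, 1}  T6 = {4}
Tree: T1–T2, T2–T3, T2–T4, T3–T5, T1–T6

A tree decomposition must satisfy three properties: every vertex lies in some bag; for every edge, both endpoints lie together in some bag; and for every vertex, the bags containing it form a connected subtree. Here vertex 2 appears in no bag, so the decomposition is invalid.

No — vertex 2 appears in no bag.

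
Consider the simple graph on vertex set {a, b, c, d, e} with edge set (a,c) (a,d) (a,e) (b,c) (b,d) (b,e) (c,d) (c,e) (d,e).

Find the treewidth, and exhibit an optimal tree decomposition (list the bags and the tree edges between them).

Every bag has size at most 4, so the width is 4 − 1 = 3 and tw(G) ≤ 3. Conversely, {a, c, d, e} is a clique of size 4, and the vertices of any clique must share a bag in every tree decomposition; so some bag has ≥ 4 vertices and tw(G) ≥ 3. Hence tw(G) = 3 exactly.

Treewidth 3.
Bags: B1 = {b, c, d, e}  B2 = {a, c, d, e}
Tree: B1–B2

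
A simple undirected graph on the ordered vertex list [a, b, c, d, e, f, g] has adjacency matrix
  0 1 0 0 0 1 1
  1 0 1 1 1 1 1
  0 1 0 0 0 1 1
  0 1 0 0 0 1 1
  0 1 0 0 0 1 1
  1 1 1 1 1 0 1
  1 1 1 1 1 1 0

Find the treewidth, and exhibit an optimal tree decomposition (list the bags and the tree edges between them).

The largest bag has 4 vertices, giving width 3; this decomposition certifies tw(G) ≤ 3. On the other hand G contains the 4-clique {b, d, f, g}. A clique must lie in a single bag of any decomposition, so no decomposition can have width below 3. The upper and lower bounds meet at 3, so that is the treewidth.

Treewidth 3.
One optimal decomposition is:
Bags: B1 = {a, b, f, g}  B2 = {b, e, f, g}  B3 = {b, d, f, g}  B4 = {b, c, f, g}
Tree: B1–B2, B1–B3, B3–B4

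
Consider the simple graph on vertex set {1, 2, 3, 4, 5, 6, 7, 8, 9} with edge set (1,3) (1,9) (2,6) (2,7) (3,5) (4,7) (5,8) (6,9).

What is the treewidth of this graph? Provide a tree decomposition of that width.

Treewidth 1.
Bags: B1 = {5, 8}  B2 = {3, 5}  B3 = {1, 3}  B4 = {1, 9}  B5 = {6, 9}  B6 = {2, 6}  B7 = {2, 7}  B8 = {4, 7}
Tree: B1–B2, B2–B3, B3–B4, B4–B5, B5–B6, B6–B7, B7–B8

The largest bag has 2 vertices, giving width 1; this decomposition certifies tw(G) ≤ 1. Any graph with an edge has treewidth ≥ 1, and G has the edge 8–5. Combining the bounds, tw(G) = 1.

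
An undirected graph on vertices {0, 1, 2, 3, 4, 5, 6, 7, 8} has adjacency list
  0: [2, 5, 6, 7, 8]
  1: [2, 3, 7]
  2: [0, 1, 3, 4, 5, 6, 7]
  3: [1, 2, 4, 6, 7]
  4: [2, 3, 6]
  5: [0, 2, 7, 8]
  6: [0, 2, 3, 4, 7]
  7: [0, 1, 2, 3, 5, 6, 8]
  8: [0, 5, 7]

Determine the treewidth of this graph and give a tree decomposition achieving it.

Every bag has size at most 4, so the width is 4 − 1 = 3 and tw(G) ≤ 3. Conversely, {0, 5, 7, 8} is a clique of size 4, and the vertices of any clique must share a bag in every tree decomposition; so some bag has ≥ 4 vertices and tw(G) ≥ 3. The upper and lower bounds meet at 3, so that is the treewidth.

Treewidth 3.
One such decomposition:
Bags: B1 = {2, 3, 6, 7}  B2 = {2, 3, 4, 6}  B3 = {0, 2, 6, 7}  B4 = {0, 2, 5, 7}  B5 = {1, 2, 3, 7}  B6 = {0, 5, 7, 8}
Tree: B1–B2, B1–B3, B3–B4, B1–B5, B4–B6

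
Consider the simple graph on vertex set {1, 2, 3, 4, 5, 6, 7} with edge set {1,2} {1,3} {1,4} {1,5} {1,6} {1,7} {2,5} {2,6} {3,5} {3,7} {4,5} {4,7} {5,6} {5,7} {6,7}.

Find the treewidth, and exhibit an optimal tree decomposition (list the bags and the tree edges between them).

Every bag has size at most 4, so the width is 4 − 1 = 3 and tw(G) ≤ 3. On the other hand G contains the 4-clique {1, 2, 5, 6}. A clique must lie in a single bag of any decomposition, so no decomposition can have width below 3. Therefore the treewidth is 3.

Treewidth 3.
One such decomposition:
Bags: B1 = {1, 2, 5, 6}  B2 = {1, 5, 6, 7}  B3 = {1, 3, 5, 7}  B4 = {1, 4, 5, 7}
Tree: B1–B2, B2–B3, B3–B4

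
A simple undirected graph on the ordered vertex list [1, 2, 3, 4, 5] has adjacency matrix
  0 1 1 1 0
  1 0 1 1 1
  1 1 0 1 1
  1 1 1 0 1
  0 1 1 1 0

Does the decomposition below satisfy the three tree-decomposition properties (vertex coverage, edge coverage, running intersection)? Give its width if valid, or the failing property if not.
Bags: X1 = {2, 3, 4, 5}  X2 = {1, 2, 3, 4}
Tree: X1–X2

Every vertex of G appears in some bag (union = {1, 2, 3, 4, 5}); every edge is covered by a bag; and for each vertex v the set of bags containing v is connected in the bag tree. The decomposition is therefore valid. The largest bag has 4 vertices, so the width is 3.

Yes; width 3.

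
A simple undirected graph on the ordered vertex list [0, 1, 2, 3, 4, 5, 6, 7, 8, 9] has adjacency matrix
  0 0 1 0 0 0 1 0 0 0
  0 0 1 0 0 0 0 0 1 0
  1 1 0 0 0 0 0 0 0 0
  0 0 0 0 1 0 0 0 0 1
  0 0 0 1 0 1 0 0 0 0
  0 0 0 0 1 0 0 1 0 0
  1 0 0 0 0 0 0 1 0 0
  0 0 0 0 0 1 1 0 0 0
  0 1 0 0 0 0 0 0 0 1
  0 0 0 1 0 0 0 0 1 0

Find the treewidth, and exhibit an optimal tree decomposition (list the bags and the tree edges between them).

The largest bag has 3 vertices, giving width 2; this decomposition certifies tw(G) ≤ 2. The edges 5–7–6–0–2–1–8–9–3–4–5 form a cycle, so G is not a tree and its treewidth is at least 2. The upper and lower bounds meet at 2, so that is the treewidth.

Treewidth 2.
Bags: B1 = {5, 6, 7}  B2 = {0, 5, 6}  B3 = {0, 2, 5}  B4 = {1, 2, 5}  B5 = {1, 5, 8}  B6 = {5, 8, 9}  B7 = {3, 5, 9}  B8 = {3, 4, 5}
Tree: B1–B2, B2–B3, B3–B4, B4–B5, B5–B6, B6–B7, B7–B8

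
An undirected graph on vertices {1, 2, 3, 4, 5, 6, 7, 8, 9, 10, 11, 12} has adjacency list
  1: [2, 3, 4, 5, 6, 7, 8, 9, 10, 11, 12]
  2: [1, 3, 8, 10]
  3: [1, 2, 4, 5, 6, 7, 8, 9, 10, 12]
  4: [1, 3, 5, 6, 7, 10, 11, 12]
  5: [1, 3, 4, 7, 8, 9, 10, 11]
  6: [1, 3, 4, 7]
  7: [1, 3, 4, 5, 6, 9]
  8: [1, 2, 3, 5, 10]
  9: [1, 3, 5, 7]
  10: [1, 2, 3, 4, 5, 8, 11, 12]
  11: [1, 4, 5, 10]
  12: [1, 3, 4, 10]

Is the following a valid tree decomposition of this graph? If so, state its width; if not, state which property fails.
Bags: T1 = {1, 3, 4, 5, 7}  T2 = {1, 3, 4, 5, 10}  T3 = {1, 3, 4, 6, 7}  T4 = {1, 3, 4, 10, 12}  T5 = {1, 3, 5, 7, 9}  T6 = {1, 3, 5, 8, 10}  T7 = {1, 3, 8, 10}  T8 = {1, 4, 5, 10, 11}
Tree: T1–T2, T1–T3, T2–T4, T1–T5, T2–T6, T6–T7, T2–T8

A tree decomposition must satisfy three properties: every vertex lies in some bag; for every edge, both endpoints lie together in some bag; and for every vertex, the bags containing it form a connected subtree. Here vertex 2 appears in no bag, so the decomposition is invalid.

No — vertex 2 appears in no bag.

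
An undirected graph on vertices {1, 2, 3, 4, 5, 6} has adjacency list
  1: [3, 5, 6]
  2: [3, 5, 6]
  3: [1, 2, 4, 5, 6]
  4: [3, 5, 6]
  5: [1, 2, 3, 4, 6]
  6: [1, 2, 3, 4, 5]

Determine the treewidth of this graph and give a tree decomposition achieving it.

Each bag holds 4 vertices, so the decomposition has width 3, which upper-bounds the treewidth. On the other hand G contains the 4-clique {1, 3, 5, 6}. A clique must lie in a single bag of any decomposition, so no decomposition can have width below 3. Therefore the treewidth is 3.

Treewidth 3.
One such decomposition:
Bags: B1 = {1, 3, 5, 6}  B2 = {3, 4, 5, 6}  B3 = {2, 3, 5, 6}
Tree: B1–B2, B1–B3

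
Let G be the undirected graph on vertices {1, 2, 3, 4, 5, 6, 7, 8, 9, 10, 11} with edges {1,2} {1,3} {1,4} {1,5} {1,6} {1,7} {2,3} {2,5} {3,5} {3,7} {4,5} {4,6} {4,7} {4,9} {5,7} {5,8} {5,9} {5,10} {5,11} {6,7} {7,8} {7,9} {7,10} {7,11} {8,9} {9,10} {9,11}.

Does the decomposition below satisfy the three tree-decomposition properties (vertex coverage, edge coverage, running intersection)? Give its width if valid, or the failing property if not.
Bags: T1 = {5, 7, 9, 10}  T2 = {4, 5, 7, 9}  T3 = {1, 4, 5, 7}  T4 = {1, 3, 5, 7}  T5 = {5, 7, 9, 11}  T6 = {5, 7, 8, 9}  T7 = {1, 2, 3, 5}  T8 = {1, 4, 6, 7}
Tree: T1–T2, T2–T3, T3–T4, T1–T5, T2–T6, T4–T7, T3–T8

Yes; width 3.

Checking the three conditions: (i) the bags cover all of {1, 2, 3, 4, 5, 6, 7, 8, 9, 10, 11}; (ii) for each edge, some bag contains both endpoints; (iii) the bags containing any fixed vertex form a subtree. All hold, so the decomposition is valid with width 4 − 1 = 3.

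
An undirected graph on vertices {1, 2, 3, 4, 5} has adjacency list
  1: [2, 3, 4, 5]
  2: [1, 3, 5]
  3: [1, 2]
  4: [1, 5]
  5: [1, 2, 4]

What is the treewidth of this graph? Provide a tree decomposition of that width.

Treewidth 2.
Bags: B1 = {1, 4, 5}  B2 = {1, 2, 5}  B3 = {1, 2, 3}
Tree: B1–B2, B2–B3

Each bag holds 3 vertices, so the decomposition has width 2, which upper-bounds the treewidth. For the lower bound, the 3 vertices {1, 2, 3} are pairwise adjacent, and any tree decomposition puts a clique entirely inside one bag — forcing width ≥ 2. Hence tw(G) = 2 exactly.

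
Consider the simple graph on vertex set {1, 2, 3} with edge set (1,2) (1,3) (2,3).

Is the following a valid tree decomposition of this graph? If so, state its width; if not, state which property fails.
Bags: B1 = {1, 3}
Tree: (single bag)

A tree decomposition must satisfy three properties: every vertex lies in some bag; for every edge, both endpoints lie together in some bag; and for every vertex, the bags containing it form a connected subtree. Here vertex 2 appears in no bag, so the decomposition is invalid.

No — vertex 2 appears in no bag.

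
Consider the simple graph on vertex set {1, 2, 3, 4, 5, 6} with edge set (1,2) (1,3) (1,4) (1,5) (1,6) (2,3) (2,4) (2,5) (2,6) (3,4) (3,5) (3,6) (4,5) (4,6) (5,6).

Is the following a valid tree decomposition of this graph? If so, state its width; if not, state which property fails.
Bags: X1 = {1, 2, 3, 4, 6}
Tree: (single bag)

A tree decomposition must satisfy three properties: every vertex lies in some bag; for every edge, both endpoints lie together in some bag; and for every vertex, the bags containing it form a connected subtree. Here vertex 5 appears in no bag, so the decomposition is invalid.

No — vertex 5 appears in no bag.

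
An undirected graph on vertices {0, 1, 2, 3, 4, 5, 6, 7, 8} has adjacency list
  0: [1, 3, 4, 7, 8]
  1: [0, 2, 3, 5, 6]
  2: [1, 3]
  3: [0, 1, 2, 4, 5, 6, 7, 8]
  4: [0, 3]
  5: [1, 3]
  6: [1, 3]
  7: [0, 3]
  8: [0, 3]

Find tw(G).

2

A width-2 tree decomposition is:
Bags: B1 = {0, 1, 3}  B2 = {0, 3, 8}  B3 = {0, 3, 4}  B4 = {1, 3, 6}  B5 = {1, 3, 5}  B6 = {0, 3, 7}  B7 = {1, 2, 3}
Tree: B1–B2, B1–B3, B1–B4, B1–B5, B1–B6, B5–B7
Every bag has size at most 3, so the width is 3 − 1 = 2 and tw(G) ≤ 2. For the lower bound, the 3 vertices {0, 3, 8} are pairwise adjacent, and any tree decomposition puts a clique entirely inside one bag — forcing width ≥ 2. The upper and lower bounds meet at 2, so that is the treewidth.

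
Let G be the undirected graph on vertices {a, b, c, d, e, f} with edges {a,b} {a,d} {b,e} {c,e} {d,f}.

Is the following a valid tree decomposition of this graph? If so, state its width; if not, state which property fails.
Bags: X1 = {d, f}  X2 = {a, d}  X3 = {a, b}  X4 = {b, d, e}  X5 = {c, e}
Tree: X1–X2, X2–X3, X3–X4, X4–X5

No — bags containing vertex d are not connected in the tree.

A tree decomposition must satisfy three properties: every vertex lies in some bag; for every edge, both endpoints lie together in some bag; and for every vertex, the bags containing it form a connected subtree. Here bags containing vertex d are not connected in the tree, so the decomposition is invalid.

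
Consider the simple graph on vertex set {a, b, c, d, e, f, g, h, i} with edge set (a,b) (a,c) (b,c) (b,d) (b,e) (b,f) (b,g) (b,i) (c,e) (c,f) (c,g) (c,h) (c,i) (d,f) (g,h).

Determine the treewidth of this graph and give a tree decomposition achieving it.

The largest bag has 3 vertices, giving width 2; this decomposition certifies tw(G) ≤ 2. For the lower bound, the 3 vertices {c, g, h} are pairwise adjacent, and any tree decomposition puts a clique entirely inside one bag — forcing width ≥ 2. Therefore the treewidth is 2.

Treewidth 2.
Bags: B1 = {a, b, c}  B2 = {b, c, g}  B3 = {b, c, f}  B4 = {b, c, e}  B5 = {b, c, i}  B6 = {c, g, h}  B7 = {b, d, f}
Tree: B1–B2, B2–B3, B3–B4, B2–B5, B2–B6, B3–B7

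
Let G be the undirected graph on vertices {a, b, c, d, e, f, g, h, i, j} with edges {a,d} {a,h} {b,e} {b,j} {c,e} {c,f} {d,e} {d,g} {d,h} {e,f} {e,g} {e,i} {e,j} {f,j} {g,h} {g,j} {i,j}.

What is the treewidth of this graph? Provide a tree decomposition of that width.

Treewidth 2.
One optimal decomposition is:
Bags: B1 = {e, i, j}  B2 = {e, g, j}  B3 = {e, f, j}  B4 = {d, e, g}  B5 = {d, g, h}  B6 = {c, e, f}  B7 = {b, e, j}  B8 = {a, d, h}
Tree: B1–B2, B1–B3, B2–B4, B4–B5, B3–B6, B1–B7, B5–B8

The largest bag has 3 vertices, giving width 2; this decomposition certifies tw(G) ≤ 2. On the other hand G contains the 3-clique {d, e, g}. A clique must lie in a single bag of any decomposition, so no decomposition can have width below 2. Hence tw(G) = 2 exactly.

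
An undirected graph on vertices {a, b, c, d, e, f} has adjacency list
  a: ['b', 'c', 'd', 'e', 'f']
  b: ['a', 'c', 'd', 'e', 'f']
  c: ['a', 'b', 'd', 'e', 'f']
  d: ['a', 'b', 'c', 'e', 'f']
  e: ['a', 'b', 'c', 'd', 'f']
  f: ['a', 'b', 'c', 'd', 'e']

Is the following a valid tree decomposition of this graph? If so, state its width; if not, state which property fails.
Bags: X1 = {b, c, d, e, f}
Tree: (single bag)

No — vertex a appears in no bag.

A tree decomposition must satisfy three properties: every vertex lies in some bag; for every edge, both endpoints lie together in some bag; and for every vertex, the bags containing it form a connected subtree. Here vertex a appears in no bag, so the decomposition is invalid.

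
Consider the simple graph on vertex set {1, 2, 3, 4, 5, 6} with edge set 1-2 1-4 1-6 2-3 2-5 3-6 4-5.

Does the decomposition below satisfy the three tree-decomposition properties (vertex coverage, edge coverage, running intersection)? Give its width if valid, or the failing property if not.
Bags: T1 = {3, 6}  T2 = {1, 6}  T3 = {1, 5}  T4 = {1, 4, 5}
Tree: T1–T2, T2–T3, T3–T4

No — vertex 2 appears in no bag.

A tree decomposition must satisfy three properties: every vertex lies in some bag; for every edge, both endpoints lie together in some bag; and for every vertex, the bags containing it form a connected subtree. Here vertex 2 appears in no bag, so the decomposition is invalid.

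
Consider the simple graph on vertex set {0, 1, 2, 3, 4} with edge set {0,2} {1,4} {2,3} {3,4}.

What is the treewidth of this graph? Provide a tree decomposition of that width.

Every bag has size at most 2, so the width is 2 − 1 = 1 and tw(G) ≤ 1. Since G has at least one edge (e.g. 0–2), it is not an edgeless graph, so tw(G) ≥ 1. The upper and lower bounds meet at 1, so that is the treewidth.

Treewidth 1.
One such decomposition:
Bags: B1 = {0, 2}  B2 = {2, 3}  B3 = {3, 4}  B4 = {1, 4}
Tree: B1–B2, B2–B3, B3–B4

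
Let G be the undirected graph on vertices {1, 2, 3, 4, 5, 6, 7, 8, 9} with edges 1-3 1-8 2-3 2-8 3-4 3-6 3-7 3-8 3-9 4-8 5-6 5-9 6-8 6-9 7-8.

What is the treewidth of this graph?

A width-2 tree decomposition is:
Bags: B1 = {2, 3, 8}  B2 = {3, 7, 8}  B3 = {3, 6, 8}  B4 = {3, 6, 9}  B5 = {5, 6, 9}  B6 = {3, 4, 8}  B7 = {1, 3, 8}
Tree: B1–B2, B1–B3, B3–B4, B4–B5, B3–B6, B3–B7
Every bag has size at most 3, so the width is 3 − 1 = 2 and tw(G) ≤ 2. For the lower bound, the 3 vertices {1, 3, 8} are pairwise adjacent, and any tree decomposition puts a clique entirely inside one bag — forcing width ≥ 2. Therefore the treewidth is 2.

2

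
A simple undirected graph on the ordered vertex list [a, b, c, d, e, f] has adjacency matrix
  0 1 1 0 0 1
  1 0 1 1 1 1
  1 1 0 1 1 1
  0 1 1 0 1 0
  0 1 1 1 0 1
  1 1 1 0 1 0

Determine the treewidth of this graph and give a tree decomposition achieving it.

Each bag holds 4 vertices, so the decomposition has width 3, which upper-bounds the treewidth. Conversely, {b, c, d, e} is a clique of size 4, and the vertices of any clique must share a bag in every tree decomposition; so some bag has ≥ 4 vertices and tw(G) ≥ 3. Hence tw(G) = 3 exactly.

Treewidth 3.
One such decomposition:
Bags: B1 = {b, c, e, f}  B2 = {a, b, c, f}  B3 = {b, c, d, e}
Tree: B1–B2, B1–B3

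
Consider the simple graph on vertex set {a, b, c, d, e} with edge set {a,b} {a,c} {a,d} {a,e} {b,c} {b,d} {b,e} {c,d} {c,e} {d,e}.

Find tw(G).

A width-4 tree decomposition is:
Bags: B1 = {a, b, c, d, e}
Tree: (single bag)
A single bag containing all 5 vertices is trivially a valid decomposition of width 4. Conversely, {a, b, c, d, e} is a clique of size 5, and the vertices of any clique must share a bag in every tree decomposition; so some bag has ≥ 5 vertices and tw(G) ≥ 4. The upper and lower bounds meet at 4, so that is the treewidth.

4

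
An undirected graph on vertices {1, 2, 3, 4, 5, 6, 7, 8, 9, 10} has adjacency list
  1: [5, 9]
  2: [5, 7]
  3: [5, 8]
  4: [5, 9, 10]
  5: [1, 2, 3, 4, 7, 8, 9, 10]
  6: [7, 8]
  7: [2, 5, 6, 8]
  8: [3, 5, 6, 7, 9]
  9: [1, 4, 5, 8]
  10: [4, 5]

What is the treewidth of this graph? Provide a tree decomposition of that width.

Treewidth 2.
One such decomposition:
Bags: B1 = {2, 5, 7}  B2 = {5, 7, 8}  B3 = {5, 8, 9}  B4 = {4, 5, 9}  B5 = {3, 5, 8}  B6 = {6, 7, 8}  B7 = {1, 5, 9}  B8 = {4, 5, 10}
Tree: B1–B2, B2–B3, B3–B4, B3–B5, B2–B6, B4–B7, B4–B8

The largest bag has 3 vertices, giving width 2; this decomposition certifies tw(G) ≤ 2. For the lower bound, the 3 vertices {1, 5, 9} are pairwise adjacent, and any tree decomposition puts a clique entirely inside one bag — forcing width ≥ 2. Therefore the treewidth is 2.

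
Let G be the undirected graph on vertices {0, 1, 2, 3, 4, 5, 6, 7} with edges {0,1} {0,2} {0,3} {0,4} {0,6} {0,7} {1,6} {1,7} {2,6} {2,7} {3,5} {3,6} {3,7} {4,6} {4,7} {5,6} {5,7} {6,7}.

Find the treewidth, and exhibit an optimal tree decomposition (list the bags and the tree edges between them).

Each bag holds 4 vertices, so the decomposition has width 3, which upper-bounds the treewidth. For the lower bound, the 4 vertices {0, 1, 6, 7} are pairwise adjacent, and any tree decomposition puts a clique entirely inside one bag — forcing width ≥ 3. Therefore the treewidth is 3.

Treewidth 3.
Bags: B1 = {0, 3, 6, 7}  B2 = {3, 5, 6, 7}  B3 = {0, 2, 6, 7}  B4 = {0, 1, 6, 7}  B5 = {0, 4, 6, 7}
Tree: B1–B2, B1–B3, B3–B4, B4–B5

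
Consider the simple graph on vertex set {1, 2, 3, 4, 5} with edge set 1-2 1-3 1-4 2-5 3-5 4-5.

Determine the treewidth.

2

A width-2 tree decomposition is:
Bags: B1 = {1, 3, 5}  B2 = {1, 2, 5}  B3 = {1, 4, 5}
Tree: B1–B2, B2–B3
Each bag holds 3 vertices, so the decomposition has width 2, which upper-bounds the treewidth. For the lower bound, G contains the cycle 3–5–2–1–3, so G is not a forest; only forests have treewidth ≤ 1, hence tw(G) ≥ 2. The upper and lower bounds meet at 2, so that is the treewidth.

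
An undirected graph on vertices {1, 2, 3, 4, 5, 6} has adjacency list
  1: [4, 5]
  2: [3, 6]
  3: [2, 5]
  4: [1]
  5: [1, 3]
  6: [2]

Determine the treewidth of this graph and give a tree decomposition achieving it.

Treewidth 1.
One optimal decomposition is:
Bags: B1 = {2, 6}  B2 = {2, 3}  B3 = {3, 5}  B4 = {1, 5}  B5 = {1, 4}
Tree: B1–B2, B2–B3, B3–B4, B4–B5

The largest bag has 2 vertices, giving width 1; this decomposition certifies tw(G) ≤ 1. Any graph with an edge has treewidth ≥ 1, and G has the edge 6–2. The upper and lower bounds meet at 1, so that is the treewidth.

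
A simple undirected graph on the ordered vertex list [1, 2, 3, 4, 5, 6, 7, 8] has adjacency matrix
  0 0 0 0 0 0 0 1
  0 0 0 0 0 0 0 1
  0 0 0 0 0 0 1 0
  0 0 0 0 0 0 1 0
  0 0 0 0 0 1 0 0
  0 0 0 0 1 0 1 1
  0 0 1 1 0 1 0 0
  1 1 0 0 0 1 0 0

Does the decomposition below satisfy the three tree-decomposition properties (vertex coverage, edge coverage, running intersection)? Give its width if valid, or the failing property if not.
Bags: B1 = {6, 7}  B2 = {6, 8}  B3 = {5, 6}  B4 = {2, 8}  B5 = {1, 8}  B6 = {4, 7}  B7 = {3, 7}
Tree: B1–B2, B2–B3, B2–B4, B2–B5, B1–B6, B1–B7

Checking the three conditions: (i) the bags cover all of {1, 2, 3, 4, 5, 6, 7, 8}; (ii) for each edge, some bag contains both endpoints; (iii) the bags containing any fixed vertex form a subtree. All hold, so the decomposition is valid with width 2 − 1 = 1.

Yes; width 1.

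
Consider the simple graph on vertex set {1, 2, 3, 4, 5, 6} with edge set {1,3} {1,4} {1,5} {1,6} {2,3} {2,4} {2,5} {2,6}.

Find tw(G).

A width-2 tree decomposition is:
Bags: B1 = {1, 2, 5}  B2 = {1, 2, 3}  B3 = {1, 2, 6}  B4 = {1, 2, 4}
Tree: B1–B2, B2–B3, B3–B4
Every bag has size at most 3, so the width is 3 − 1 = 2 and tw(G) ≤ 2. For the lower bound, G contains the cycle 5–1–3–2–5, so G is not a forest; only forests have treewidth ≤ 1, hence tw(G) ≥ 2. Hence tw(G) = 2 exactly.

2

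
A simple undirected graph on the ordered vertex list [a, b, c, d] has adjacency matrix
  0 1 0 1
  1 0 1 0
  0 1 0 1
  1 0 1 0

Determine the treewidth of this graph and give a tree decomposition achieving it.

Treewidth 2.
One optimal decomposition is:
Bags: B1 = {a, b, c}  B2 = {a, c, d}
Tree: B1–B2

Each bag holds 3 vertices, so the decomposition has width 2, which upper-bounds the treewidth. The edges c–b–a–d–c form a cycle, so G is not a tree and its treewidth is at least 2. The upper and lower bounds meet at 2, so that is the treewidth.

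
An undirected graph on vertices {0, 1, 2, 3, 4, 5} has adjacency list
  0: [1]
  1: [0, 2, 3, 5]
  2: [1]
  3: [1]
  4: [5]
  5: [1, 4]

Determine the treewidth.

1

A width-1 tree decomposition is:
Bags: B1 = {1, 2}  B2 = {1, 3}  B3 = {1, 5}  B4 = {4, 5}  B5 = {0, 1}
Tree: B1–B2, B1–B3, B3–B4, B2–B5
The largest bag has 2 vertices, giving width 1; this decomposition certifies tw(G) ≤ 1. Any graph with an edge has treewidth ≥ 1, and G has the edge 2–1. Therefore the treewidth is 1.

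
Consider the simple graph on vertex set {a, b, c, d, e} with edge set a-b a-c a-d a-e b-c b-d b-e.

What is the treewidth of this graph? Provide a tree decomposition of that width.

Treewidth 2.
One such decomposition:
Bags: B1 = {a, b, c}  B2 = {a, b, e}  B3 = {a, b, d}
Tree: B1–B2, B2–B3

Every bag has size at most 3, so the width is 3 − 1 = 2 and tw(G) ≤ 2. Conversely, {a, b, d} is a clique of size 3, and the vertices of any clique must share a bag in every tree decomposition; so some bag has ≥ 3 vertices and tw(G) ≥ 2. Hence tw(G) = 2 exactly.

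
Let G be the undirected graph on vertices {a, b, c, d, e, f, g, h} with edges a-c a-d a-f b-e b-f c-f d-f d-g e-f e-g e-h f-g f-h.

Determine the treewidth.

2

A width-2 tree decomposition is:
Bags: B1 = {d, f, g}  B2 = {a, d, f}  B3 = {e, f, g}  B4 = {b, e, f}  B5 = {e, f, h}  B6 = {a, c, f}
Tree: B1–B2, B1–B3, B3–B4, B3–B5, B2–B6
Every bag has size at most 3, so the width is 3 − 1 = 2 and tw(G) ≤ 2. On the other hand G contains the 3-clique {d, f, g}. A clique must lie in a single bag of any decomposition, so no decomposition can have width below 2. Hence tw(G) = 2 exactly.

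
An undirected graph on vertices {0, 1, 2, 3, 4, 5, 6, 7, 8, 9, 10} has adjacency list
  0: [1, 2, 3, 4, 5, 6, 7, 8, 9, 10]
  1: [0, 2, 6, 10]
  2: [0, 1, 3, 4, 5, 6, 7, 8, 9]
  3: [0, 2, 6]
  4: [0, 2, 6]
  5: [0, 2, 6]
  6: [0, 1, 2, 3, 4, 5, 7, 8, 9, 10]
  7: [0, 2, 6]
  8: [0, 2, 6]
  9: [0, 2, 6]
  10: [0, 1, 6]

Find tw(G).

3

A width-3 tree decomposition is:
Bags: B1 = {0, 2, 6, 8}  B2 = {0, 2, 6, 9}  B3 = {0, 2, 5, 6}  B4 = {0, 1, 2, 6}  B5 = {0, 2, 6, 7}  B6 = {0, 2, 4, 6}  B7 = {0, 2, 3, 6}  B8 = {0, 1, 6, 10}
Tree: B1–B2, B1–B3, B3–B4, B4–B5, B1–B6, B3–B7, B4–B8
The largest bag has 4 vertices, giving width 3; this decomposition certifies tw(G) ≤ 3. Conversely, {0, 1, 2, 6} is a clique of size 4, and the vertices of any clique must share a bag in every tree decomposition; so some bag has ≥ 4 vertices and tw(G) ≥ 3. Hence tw(G) = 3 exactly.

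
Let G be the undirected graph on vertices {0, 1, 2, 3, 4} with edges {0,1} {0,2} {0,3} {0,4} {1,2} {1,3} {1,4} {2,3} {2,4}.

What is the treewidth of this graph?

3

A width-3 tree decomposition is:
Bags: B1 = {0, 1, 2, 4}  B2 = {0, 1, 2, 3}
Tree: B1–B2
The largest bag has 4 vertices, giving width 3; this decomposition certifies tw(G) ≤ 3. On the other hand G contains the 4-clique {0, 1, 2, 3}. A clique must lie in a single bag of any decomposition, so no decomposition can have width below 3. Hence tw(G) = 3 exactly.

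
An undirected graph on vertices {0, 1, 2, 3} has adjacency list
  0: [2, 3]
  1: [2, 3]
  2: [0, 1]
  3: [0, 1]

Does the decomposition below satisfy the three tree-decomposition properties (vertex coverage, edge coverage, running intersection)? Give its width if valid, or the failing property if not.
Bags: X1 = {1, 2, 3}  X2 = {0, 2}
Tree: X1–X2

A tree decomposition must satisfy three properties: every vertex lies in some bag; for every edge, both endpoints lie together in some bag; and for every vertex, the bags containing it form a connected subtree. Here edge (3,0) lies in no bag, so the decomposition is invalid.

No — edge (3,0) lies in no bag.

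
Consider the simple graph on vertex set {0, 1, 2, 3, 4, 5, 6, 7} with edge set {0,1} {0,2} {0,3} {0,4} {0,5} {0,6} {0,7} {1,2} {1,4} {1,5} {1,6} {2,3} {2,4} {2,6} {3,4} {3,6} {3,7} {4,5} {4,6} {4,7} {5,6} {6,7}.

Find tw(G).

A width-4 tree decomposition is:
Bags: B1 = {0, 2, 3, 4, 6}  B2 = {0, 1, 2, 4, 6}  B3 = {0, 1, 4, 5, 6}  B4 = {0, 3, 4, 6, 7}
Tree: B1–B2, B2–B3, B1–B4
Every bag has size at most 5, so the width is 5 − 1 = 4 and tw(G) ≤ 4. Conversely, {0, 1, 2, 4, 6} is a clique of size 5, and the vertices of any clique must share a bag in every tree decomposition; so some bag has ≥ 5 vertices and tw(G) ≥ 4. Hence tw(G) = 4 exactly.

4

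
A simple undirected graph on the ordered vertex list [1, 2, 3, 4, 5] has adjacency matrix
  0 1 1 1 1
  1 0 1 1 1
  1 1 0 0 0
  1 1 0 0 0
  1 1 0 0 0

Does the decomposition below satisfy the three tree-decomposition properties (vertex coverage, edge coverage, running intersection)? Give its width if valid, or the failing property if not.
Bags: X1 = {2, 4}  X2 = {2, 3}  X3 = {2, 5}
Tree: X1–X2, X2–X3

A tree decomposition must satisfy three properties: every vertex lies in some bag; for every edge, both endpoints lie together in some bag; and for every vertex, the bags containing it form a connected subtree. Here vertex 1 appears in no bag, so the decomposition is invalid.

No — vertex 1 appears in no bag.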